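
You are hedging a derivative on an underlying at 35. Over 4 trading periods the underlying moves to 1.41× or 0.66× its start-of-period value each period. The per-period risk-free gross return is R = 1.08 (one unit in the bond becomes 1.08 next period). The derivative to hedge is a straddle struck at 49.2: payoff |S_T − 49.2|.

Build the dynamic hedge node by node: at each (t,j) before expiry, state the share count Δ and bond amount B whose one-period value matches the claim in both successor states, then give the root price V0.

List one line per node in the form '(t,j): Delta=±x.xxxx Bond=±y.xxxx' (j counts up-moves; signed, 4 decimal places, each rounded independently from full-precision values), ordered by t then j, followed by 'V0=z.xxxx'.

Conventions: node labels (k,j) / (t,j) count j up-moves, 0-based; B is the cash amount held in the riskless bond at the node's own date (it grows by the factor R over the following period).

Under the risk-neutral measure, an up-move has probability p* = (R−d)/(u−d) = 0.5600 and values discount at R = 1.08.
Expiry values: V(4,0)=42.5588, V(4,1)=35.0121, V(4,2)=18.8894, V(4,3)=15.5544, V(4,4)=89.1390
  t=3,j=0: stock 10.0624 → up 14.1879 (V=35.0121), down 6.6412 (V=42.5588). Price 35.4932; hedge Δ=-1.0000, bond B=45.5556.
  t=3,j=1: stock 21.4969 → up 30.3106 (V=18.8894), down 14.1879 (V=35.0121). Price 24.0587; hedge Δ=-1.0000, bond B=45.5556.
  t=3,j=2: stock 45.9251 → up 64.7544 (V=15.5544), down 30.3106 (V=18.8894). Price 15.7609; hedge Δ=-0.0968, bond B=20.2076.
  t=3,j=3: stock 98.1127 → up 138.3390 (V=89.1390), down 64.7544 (V=15.5544). Price 52.5572; hedge Δ=1.0000, bond B=-45.5556.
  t=2,j=0: stock 15.2460 → up 21.4969 (V=24.0587), down 10.0624 (V=35.4932). Price 26.9351; hedge Δ=-1.0000, bond B=42.1811.
  t=2,j=1: stock 32.5710 → up 45.9251 (V=15.7609), down 21.4969 (V=24.0587). Price 17.9740; hedge Δ=-0.3397, bond B=29.0377.
  t=2,j=2: stock 69.5835 → up 98.1127 (V=52.5572), down 45.9251 (V=15.7609). Price 33.6730; hedge Δ=0.7051, bond B=-15.3887.
  t=1,j=0: stock 23.1000 → up 32.5710 (V=17.9740), down 15.2460 (V=26.9351). Price 20.2934; hedge Δ=-0.5172, bond B=32.2415.
  t=1,j=1: stock 49.3500 → up 69.5835 (V=33.6730), down 32.5710 (V=17.9740). Price 24.7828; hedge Δ=0.4242, bond B=3.8509.
  t=0,j=0: stock 35.0000 → up 49.3500 (V=24.7828), down 23.1000 (V=20.2934). Price 21.1180; hedge Δ=0.1710, bond B=15.1322.
Sanity check at the root: Δ(0,0)·S0 + B(0,0) reproduces V0 = 21.1180.

(0,0): Delta=0.1710 Bond=15.1322
(1,0): Delta=-0.5172 Bond=32.2415
(1,1): Delta=0.4242 Bond=3.8509
(2,0): Delta=-1.0000 Bond=42.1811
(2,1): Delta=-0.3397 Bond=29.0377
(2,2): Delta=0.7051 Bond=-15.3887
(3,0): Delta=-1.0000 Bond=45.5556
(3,1): Delta=-1.0000 Bond=45.5556
(3,2): Delta=-0.0968 Bond=20.2076
(3,3): Delta=1.0000 Bond=-45.5556
V0=21.1180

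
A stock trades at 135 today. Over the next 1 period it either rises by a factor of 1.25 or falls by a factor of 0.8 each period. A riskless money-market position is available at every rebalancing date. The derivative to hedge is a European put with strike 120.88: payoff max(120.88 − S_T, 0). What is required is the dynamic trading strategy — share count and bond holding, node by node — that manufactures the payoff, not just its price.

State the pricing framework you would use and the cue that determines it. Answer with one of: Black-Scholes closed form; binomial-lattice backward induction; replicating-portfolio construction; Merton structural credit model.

framework: replicating-portfolio construction

Key observation: the deliverable is the dynamic trading strategy on the 1-step tree (spot 135, moves 1.25 and 0.8), so the valuation must go through the node-by-node replicating-portfolio solve.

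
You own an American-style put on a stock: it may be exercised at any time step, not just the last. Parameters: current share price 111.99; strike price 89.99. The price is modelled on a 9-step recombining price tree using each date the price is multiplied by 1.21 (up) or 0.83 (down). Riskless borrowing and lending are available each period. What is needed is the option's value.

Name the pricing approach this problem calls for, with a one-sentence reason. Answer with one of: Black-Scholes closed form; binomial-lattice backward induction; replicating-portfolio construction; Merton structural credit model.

Key observation: an American put (K = 89.99, S₀ = 111.99) on a 9-date tree has no closed form — the optimal stopping decision is embedded and must be resolved recursively from expiry.

framework: binomial-lattice backward induction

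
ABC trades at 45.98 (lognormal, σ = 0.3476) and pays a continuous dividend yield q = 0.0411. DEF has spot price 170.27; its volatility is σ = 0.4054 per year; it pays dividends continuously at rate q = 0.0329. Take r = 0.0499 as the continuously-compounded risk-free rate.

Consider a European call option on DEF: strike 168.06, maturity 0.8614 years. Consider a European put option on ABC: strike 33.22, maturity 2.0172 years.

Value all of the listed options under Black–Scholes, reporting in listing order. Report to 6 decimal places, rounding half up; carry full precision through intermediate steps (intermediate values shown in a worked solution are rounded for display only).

[DEF call K=168.06]
σ√T = 0.4054·√0.8614 = 0.376258
d₁ = (ln(S/K) + (r−q+σ²/2)T) / (σ√T) = (ln(170.27/168.06) + (0.0499−0.0329+0.4054²/2)·0.8614) / 0.376258 = (0.013064 + 0.085429) / 0.376258 = 0.261770
d₂ = d₁ − σ√T = 0.261770 − 0.376258 = -0.114488
e^{−rT} = 0.957927
e^{−qT} = 0.972058
N(d₁) = 0.603251,  N(d₂) = 0.454426
price = S·e^{−qT}·N(d₁) − K·e^{−rT}·N(d₂) = 99.845412 − 73.157595 = 26.687817
[ABC put K=33.22]
σ√T = 0.3476·√2.0172 = 0.493690
d₁ = (ln(S/K) + (r−q+σ²/2)T) / (σ√T) = (ln(45.98/33.22) + (0.0499−0.0411+0.3476²/2)·2.0172) / 0.493690 = (0.325054 + 0.139616) / 0.493690 = 0.941220
d₂ = d₁ − σ√T = 0.941220 − 0.493690 = 0.447530
e^{−rT} = 0.904242
e^{−qT} = 0.920437
N(−d₁) = 0.173296,  N(−d₂) = 0.327246
price = K·e^{−rT}·N(−d₂) − S·e^{−qT}·N(−d₁) = 9.830125 − 7.334185 = 2.495940

price(DEF call K=168.06) = 26.687817
price(ABC put K=33.22) = 2.495940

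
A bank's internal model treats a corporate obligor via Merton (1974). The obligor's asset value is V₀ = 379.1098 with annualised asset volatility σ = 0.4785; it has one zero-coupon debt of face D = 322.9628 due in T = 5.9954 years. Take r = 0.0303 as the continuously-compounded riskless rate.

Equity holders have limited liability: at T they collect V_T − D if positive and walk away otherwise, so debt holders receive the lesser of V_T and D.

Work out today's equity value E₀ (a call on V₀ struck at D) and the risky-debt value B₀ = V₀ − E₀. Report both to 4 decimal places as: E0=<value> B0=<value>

Equity is a call on the firm's assets struck at D = 322.9628:
d₁ = [ln(V₀/D) + (r + σ²/2)T] / (σ√T)
   = [ln(379.1098/322.9628) + (0.0303 + 0.5·0.4785²)·5.9954] / (0.4785·√5.9954)
   = [0.160289 + 0.868021] / 1.171631 = 0.877673
d₂ = d₁ − σ√T = 0.877673 − 1.171631 = -0.293958
N(d₁) = 0.809939,  N(d₂) = 0.384395,  e^(−rT) = 0.833884
E₀ = V₀·N(d₁) − D·e^(−rT)·N(d₂)
   = 379.1098·0.809939 − 322.9628·0.833884·0.384395 = 203.533207
B₀ = V₀ − E₀ = 379.1098 − 203.533207 = 175.576593

E0=203.5332 B0=175.5766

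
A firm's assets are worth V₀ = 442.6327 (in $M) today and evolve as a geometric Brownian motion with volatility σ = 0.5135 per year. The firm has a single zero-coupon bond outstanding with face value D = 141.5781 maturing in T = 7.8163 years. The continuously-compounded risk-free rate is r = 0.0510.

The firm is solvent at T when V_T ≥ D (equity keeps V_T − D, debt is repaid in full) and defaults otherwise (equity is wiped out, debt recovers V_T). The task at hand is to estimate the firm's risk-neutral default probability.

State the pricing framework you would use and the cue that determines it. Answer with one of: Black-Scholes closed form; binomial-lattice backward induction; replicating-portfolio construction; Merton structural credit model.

framework: Merton structural credit model

Key observation: the asked-for credit quantity lives on the firm's capital structure — asset value, asset volatility, debt face 141.5781 — which is the structural model's domain.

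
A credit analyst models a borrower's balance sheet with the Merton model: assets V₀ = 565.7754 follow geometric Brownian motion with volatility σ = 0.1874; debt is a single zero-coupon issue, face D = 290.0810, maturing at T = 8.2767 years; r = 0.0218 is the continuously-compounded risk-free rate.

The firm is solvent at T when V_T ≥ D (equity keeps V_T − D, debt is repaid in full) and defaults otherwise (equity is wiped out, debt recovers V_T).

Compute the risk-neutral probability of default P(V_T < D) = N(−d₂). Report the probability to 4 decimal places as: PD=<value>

Equity is a call on the firm's assets struck at D = 290.0810:
d₁ = [ln(V₀/D) + (r + σ²/2)T] / (σ√T)
   = [ln(565.7754/290.0810) + (0.0218 + 0.5·0.1874²)·8.2767] / (0.1874·√8.2767)
   = [0.668037 + 0.325766] / 0.539136 = 1.843325
d₂ = d₁ − σ√T = 1.843325 − 0.539136 = 1.304190
risk-neutral PD = N(−d₂) = N(-1.304190) = 0.096084

PD=0.0961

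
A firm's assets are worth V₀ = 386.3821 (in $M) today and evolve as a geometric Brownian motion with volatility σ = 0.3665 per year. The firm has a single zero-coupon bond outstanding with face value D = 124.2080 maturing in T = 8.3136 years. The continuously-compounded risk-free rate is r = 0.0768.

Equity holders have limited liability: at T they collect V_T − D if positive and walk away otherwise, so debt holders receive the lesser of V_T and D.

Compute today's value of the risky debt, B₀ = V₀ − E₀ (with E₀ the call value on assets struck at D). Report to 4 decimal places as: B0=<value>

B0=62.6697

Equity is a call on the firm's assets struck at D = 124.2080:
d₁ = [ln(V₀/D) + (r + σ²/2)T] / (σ√T)
   = [ln(386.3821/124.2080) + (0.0768 + 0.5·0.3665²)·8.3136] / (0.3665·√8.3136)
   = [1.134869 + 1.196835] / 1.056741 = 2.206505
d₂ = d₁ − σ√T = 2.206505 − 1.056741 = 1.149764
N(d₁) = 0.986326,  N(d₂) = 0.874880,  e^(−rT) = 0.528092
E₀ = V₀·N(d₁) − D·e^(−rT)·N(d₂)
   = 386.3821·0.986326 − 124.2080·0.528092·0.874880 = 323.712379
B₀ = V₀ − E₀ = 386.3821 − 323.712379 = 62.669721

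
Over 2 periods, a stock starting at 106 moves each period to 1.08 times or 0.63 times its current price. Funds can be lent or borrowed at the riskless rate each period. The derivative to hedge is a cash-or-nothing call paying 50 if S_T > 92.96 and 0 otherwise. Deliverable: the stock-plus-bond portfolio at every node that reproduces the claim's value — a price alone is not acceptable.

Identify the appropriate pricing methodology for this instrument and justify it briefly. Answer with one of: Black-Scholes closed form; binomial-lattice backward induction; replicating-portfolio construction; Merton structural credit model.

Key observation: the deliverable is the dynamic trading strategy on the 2-step tree (spot 106, moves 1.08 and 0.63), so the valuation must go through the node-by-node replicating-portfolio solve.

framework: replicating-portfolio construction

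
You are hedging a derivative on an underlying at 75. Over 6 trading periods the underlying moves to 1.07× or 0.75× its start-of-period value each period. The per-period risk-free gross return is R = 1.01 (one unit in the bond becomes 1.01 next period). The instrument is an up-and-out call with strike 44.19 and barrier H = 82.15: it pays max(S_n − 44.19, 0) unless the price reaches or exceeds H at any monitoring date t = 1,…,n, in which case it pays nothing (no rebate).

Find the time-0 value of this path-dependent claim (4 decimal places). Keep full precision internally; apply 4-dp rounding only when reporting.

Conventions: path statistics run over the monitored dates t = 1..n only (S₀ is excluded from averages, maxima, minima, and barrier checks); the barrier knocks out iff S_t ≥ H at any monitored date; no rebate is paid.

No-arbitrage gives p* = (R−d)/(u−d) = 0.8125: enumerate every path, weight its payoff by its p*-probability, and discount by R^6.
Enumerate all 2^6 = 64 price paths (U = up ×1.07, D = down ×0.75); each path with k up-moves has probability p*^k·(1−p*)^(6−k).
DDDDDD: M=56.2500, payoff=0.0000, prob=0.000043
UDDDDD: M=80.2500, payoff=0.0000, prob=0.000188
DUDDDD: M=60.1875, payoff=0.0000, prob=0.000188
UUDDDD: M=85.8675, payoff=0.0000, prob=0.000816
DDUDDD: M=56.2500, payoff=0.0000, prob=0.000188
UDUDDD: M=80.2500, payoff=0.0000, prob=0.000816
DUUDDD: M=64.4006, payoff=0.0000, prob=0.000816
UUUDDD: M=91.8782, payoff=0.0000, prob=0.003536
DDDUDD: M=56.2500, payoff=0.0000, prob=0.000188
UDDUDD: M=80.2500, payoff=0.0000, prob=0.000816
DUDUDD: M=60.1875, payoff=0.0000, prob=0.000816
UUDUDD: M=85.8675, payoff=0.0000, prob=0.003536
DDUUDD: M=56.2500, payoff=0.0000, prob=0.000816
UDUUDD: M=80.2500, payoff=0.0000, prob=0.003536
DUUUDD: M=68.9087, payoff=0.0000, prob=0.003536
UUUUDD: M=98.3097, payoff=0.0000, prob=0.015321
DDDDUD: M=56.2500, payoff=0.0000, prob=0.000188
UDDDUD: M=80.2500, payoff=0.0000, prob=0.000816
DUDDUD: M=60.1875, payoff=0.0000, prob=0.000816
UUDDUD: M=85.8675, payoff=0.0000, prob=0.003536
DDUDUD: M=56.2500, payoff=0.0000, prob=0.000816
UDUDUD: M=80.2500, payoff=0.0000, prob=0.003536
DUUDUD: M=64.4006, payoff=0.0000, prob=0.003536
UUUDUD: M=91.8782, payoff=0.0000, prob=0.015321
DDDUUD: M=56.2500, payoff=0.0000, prob=0.000816
UDDUUD: M=80.2500, payoff=0.0000, prob=0.003536
DUDUUD: M=60.1875, payoff=0.0000, prob=0.003536
UUDUUD: M=85.8675, payoff=0.0000, prob=0.015321
DDUUUD: M=56.2500, payoff=0.0000, prob=0.003536
UDUUUD: M=80.2500, payoff=11.1092, prob=0.015321
DUUUUD: M=73.7323, payoff=11.1092, prob=0.015321
UUUUUD: M=105.1914, payoff=0.0000, prob=0.066392
DDDDDU: M=56.2500, payoff=0.0000, prob=0.000188
UDDDDU: M=80.2500, payoff=0.0000, prob=0.000816
DUDDDU: M=60.1875, payoff=0.0000, prob=0.000816
UUDDDU: M=85.8675, payoff=0.0000, prob=0.003536
DDUDDU: M=56.2500, payoff=0.0000, prob=0.000816
UDUDDU: M=80.2500, payoff=0.0000, prob=0.003536
DUUDDU: M=64.4006, payoff=0.0000, prob=0.003536
UUUDDU: M=91.8782, payoff=0.0000, prob=0.015321
DDDUDU: M=56.2500, payoff=0.0000, prob=0.000816
UDDUDU: M=80.2500, payoff=0.0000, prob=0.003536
DUDUDU: M=60.1875, payoff=0.0000, prob=0.003536
UUDUDU: M=85.8675, payoff=0.0000, prob=0.015321
DDUUDU: M=56.2500, payoff=0.0000, prob=0.003536
UDUUDU: M=80.2500, payoff=11.1092, prob=0.015321
DUUUDU: M=68.9087, payoff=11.1092, prob=0.015321
UUUUDU: M=98.3097, payoff=0.0000, prob=0.066392
DDDDUU: M=56.2500, payoff=0.0000, prob=0.000816
UDDDUU: M=80.2500, payoff=0.0000, prob=0.003536
DUDDUU: M=60.1875, payoff=0.0000, prob=0.003536
UUDDUU: M=85.8675, payoff=0.0000, prob=0.015321
DDUDUU: M=56.2500, payoff=0.0000, prob=0.003536
UDUDUU: M=80.2500, payoff=11.1092, prob=0.015321
DUUDUU: M=64.4006, payoff=11.1092, prob=0.015321
UUUDUU: M=91.8782, payoff=0.0000, prob=0.066392
DDDUUU: M=56.2500, payoff=0.0000, prob=0.003536
UDDUUU: M=80.2500, payoff=11.1092, prob=0.015321
DUDUUU: M=60.1875, payoff=11.1092, prob=0.015321
UUDUUU: M=85.8675, payoff=0.0000, prob=0.066392
DDUUUU: M=56.2500, payoff=11.1092, prob=0.015321
UDUUUU: M=80.2500, payoff=34.7035, prob=0.066392
DUUUUU: M=78.8935, payoff=34.7035, prob=0.066392
UUUUUU: M=112.5548, payoff=0.0000, prob=0.287700
Price = Σ prob·payoff / R^6 = 6.139968 / 1.061520 = 5.7841

price = 5.7841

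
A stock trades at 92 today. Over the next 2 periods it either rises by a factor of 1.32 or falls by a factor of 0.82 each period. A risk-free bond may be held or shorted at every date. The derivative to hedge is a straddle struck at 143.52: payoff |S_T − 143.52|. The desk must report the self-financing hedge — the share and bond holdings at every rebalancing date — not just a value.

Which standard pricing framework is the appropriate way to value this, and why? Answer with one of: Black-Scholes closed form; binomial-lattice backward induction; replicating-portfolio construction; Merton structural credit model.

framework: replicating-portfolio construction

Key observation: the task asks for the hedge itself — share and bond holdings at every node of the 2-period tree on spot 92 with factors 1.32/0.82 — which is exactly what the replicating-portfolio construction produces.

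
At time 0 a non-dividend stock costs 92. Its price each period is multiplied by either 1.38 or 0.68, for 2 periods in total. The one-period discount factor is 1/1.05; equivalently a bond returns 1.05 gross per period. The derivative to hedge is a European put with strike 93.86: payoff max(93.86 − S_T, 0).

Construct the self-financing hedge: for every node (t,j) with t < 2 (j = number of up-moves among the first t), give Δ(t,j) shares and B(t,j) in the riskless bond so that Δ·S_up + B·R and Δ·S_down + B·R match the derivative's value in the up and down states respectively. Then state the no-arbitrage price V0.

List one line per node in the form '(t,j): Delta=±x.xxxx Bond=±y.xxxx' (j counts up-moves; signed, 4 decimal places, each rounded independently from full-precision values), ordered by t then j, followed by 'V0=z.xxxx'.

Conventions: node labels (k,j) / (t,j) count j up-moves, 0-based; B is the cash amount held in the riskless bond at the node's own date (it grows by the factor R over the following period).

(0,0): Delta=-0.3641 Bond=47.2489
(1,0): Delta=-1.0000 Bond=89.3905
(1,1): Delta=-0.0847 Bond=14.1327
V0=13.7476

The replicating-portfolio and risk-neutral prices coincide; use p* = (1.05−0.68)/(1.38−0.68) = 0.5286 for the latter.
Payoffs at expiry: V(2,0)=51.3192, V(2,1)=7.5272, V(2,2)=0.0000
(1,0): S=62.5600. Δ = (V_up−V_dn)/(S_up−S_dn) = (7.5272−51.3192)/(86.3328−42.5408) = -1.0000. V = [p*·7.5272 + (1−p*)·51.3192]/1.05 = 26.8305. B = V − Δ·S = 89.3905.
(1,1): S=126.9600. Δ = (V_up−V_dn)/(S_up−S_dn) = (0.0000−7.5272)/(175.2048−86.3328) = -0.0847. V = [p*·0.0000 + (1−p*)·7.5272]/1.05 = 3.3796. B = V − Δ·S = 14.1327.
(0,0): S=92.0000. Δ = (V_up−V_dn)/(S_up−S_dn) = (3.3796−26.8305)/(126.9600−62.5600) = -0.3641. V = [p*·3.3796 + (1−p*)·26.8305]/1.05 = 13.7476. B = V − Δ·S = 47.2489.
As a check, the time-0 holding Δ(0,0)·S0 + B(0,0) comes to 13.7476 — exactly V0.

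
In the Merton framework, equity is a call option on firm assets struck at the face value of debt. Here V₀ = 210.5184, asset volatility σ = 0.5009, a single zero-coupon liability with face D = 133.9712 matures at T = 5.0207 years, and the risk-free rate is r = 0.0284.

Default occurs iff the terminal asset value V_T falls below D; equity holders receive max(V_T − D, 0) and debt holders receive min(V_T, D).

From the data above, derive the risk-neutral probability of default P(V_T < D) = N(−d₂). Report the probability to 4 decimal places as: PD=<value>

PD=0.5125

Equity is a call on the firm's assets struck at D = 133.9712:
d₁ = [ln(V₀/D) + (r + σ²/2)T] / (σ√T)
   = [ln(210.5184/133.9712) + (0.0284 + 0.5·0.5009²)·5.0207] / (0.5009·√5.0207)
   = [0.451948 + 0.772437] / 1.122363 = 1.090900
d₂ = d₁ − σ√T = 1.090900 − 1.122363 = -0.031463
risk-neutral PD = N(−d₂) = N(0.031463) = 0.512550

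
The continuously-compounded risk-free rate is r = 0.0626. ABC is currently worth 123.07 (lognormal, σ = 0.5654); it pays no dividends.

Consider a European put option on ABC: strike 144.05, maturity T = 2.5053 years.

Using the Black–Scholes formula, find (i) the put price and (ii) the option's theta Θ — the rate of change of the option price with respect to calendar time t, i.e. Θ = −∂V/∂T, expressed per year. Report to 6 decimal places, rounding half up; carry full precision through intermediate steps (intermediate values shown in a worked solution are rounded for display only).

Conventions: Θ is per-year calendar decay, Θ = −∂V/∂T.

price = 42.563191
Θ = -2.748471

σ√T = 0.5654·√2.5053 = 0.894923
d₁ = (ln(S/K) + (r+σ²/2)T) / (σ√T) = (ln(123.07/144.05) + (0.0626+0.5654²/2)·2.5053) / 0.894923 = (-0.157407 + 0.557275) / 0.894923 = 0.446819
d₂ = d₁ − σ√T = 0.446819 − 0.894923 = -0.448104
e^{−rT} = 0.854848
N(−d₁) = 0.327503,  N(−d₂) = 0.672961
Put price V = K·e^{−rT}·N(−d₂) − S·N(−d₁) = 82.868989 − 40.305798 = 42.563191
φ(d₁) = (1/√(2π))·e^{−d₁²/2} = 0.361042
Θ = −S·φ(d₁)·σ/(2√T) + r·K·e^{−rT}·N(−d₂) = −7.936069 + 5.187599 = -2.748471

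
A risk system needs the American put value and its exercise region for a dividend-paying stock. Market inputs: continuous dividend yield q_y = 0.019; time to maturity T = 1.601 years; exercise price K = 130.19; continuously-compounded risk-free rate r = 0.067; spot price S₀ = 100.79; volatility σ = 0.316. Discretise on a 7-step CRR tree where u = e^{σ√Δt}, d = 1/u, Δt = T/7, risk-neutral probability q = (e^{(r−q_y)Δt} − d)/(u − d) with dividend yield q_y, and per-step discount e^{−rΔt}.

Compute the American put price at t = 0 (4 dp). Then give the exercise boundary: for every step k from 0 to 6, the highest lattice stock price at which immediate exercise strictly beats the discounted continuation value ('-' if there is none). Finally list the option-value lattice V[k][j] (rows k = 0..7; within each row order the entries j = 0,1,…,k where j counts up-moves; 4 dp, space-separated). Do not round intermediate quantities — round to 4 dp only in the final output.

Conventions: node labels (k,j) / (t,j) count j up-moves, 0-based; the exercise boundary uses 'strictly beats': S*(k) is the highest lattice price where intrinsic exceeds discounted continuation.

price = 32.1437
boundary = - 86.6533 74.4994 86.6533 74.4994 86.6533 100.7900
tree:
32.1437
43.5367 21.6855
55.6906 31.2841 12.7075
66.1398 43.5367 19.9350 5.8350
75.1234 55.6906 30.1650 10.2679 1.5592
82.8470 66.1398 43.5367 17.6563 3.1582 0.0000
89.4873 75.1234 55.6906 29.4000 6.3969 0.0000 0.0000
95.1962 82.8470 66.1398 43.5367 12.9570 0.0000 0.0000 0.0000

Δt=0.22871  u=1.16314  d=0.85974  q=0.49867  discount=0.98479
step 7 (expiry): payoffs max(K−S,0) = 95.1962 82.8470 66.1398 43.5367 12.9570 0.0000 0.0000 0.0000
step 6: (k=6,j=0): S=40.7027, K−S=89.4873, hold=87.6840 ⇒ V=89.4873 exercise | (k=6,j=1): S=55.0666, K−S=75.1234, hold=73.3824 ⇒ V=75.1234 exercise | (k=6,j=2): S=74.4994, K−S=55.6906, hold=54.0338 ⇒ V=55.6906 exercise | (k=6,j=3): S=100.7900, K−S=29.4000, hold=27.8572 ⇒ V=29.4000 exercise | (k=6,j=4): S=136.3585, K−S=0.0000, hold=6.3969 ⇒ V=6.3969 continue | (k=6,j=5): S=184.4790, K−S=0.0000, hold=0.0000 ⇒ V=0.0000 continue | (k=6,j=6): S=249.5811, K−S=0.0000, hold=0.0000 ⇒ V=0.0000 continue  boundary S*=100.7900
step 5: (k=5,j=0): S=47.3430, K−S=82.8470, hold=81.0725 ⇒ V=82.8470 exercise | (k=5,j=1): S=64.0502, K−S=66.1398, hold=64.4377 ⇒ V=66.1398 exercise | (k=5,j=2): S=86.6533, K−S=43.5367, hold=41.9326 ⇒ V=43.5367 exercise | (k=5,j=3): S=117.2330, K−S=12.9570, hold=17.6563 ⇒ V=17.6563 continue | (k=5,j=4): S=158.6041, K−S=0.0000, hold=3.1582 ⇒ V=3.1582 continue | (k=5,j=5): S=214.5751, K−S=0.0000, hold=0.0000 ⇒ V=0.0000 continue  boundary S*=86.6533
step 4: (k=4,j=0): S=55.0666, K−S=75.1234, hold=73.3824 ⇒ V=75.1234 exercise | (k=4,j=1): S=74.4994, K−S=55.6906, hold=54.0338 ⇒ V=55.6906 exercise | (k=4,j=2): S=100.7900, K−S=29.4000, hold=30.1650 ⇒ V=30.1650 continue | (k=4,j=3): S=136.3585, K−S=0.0000, hold=10.2679 ⇒ V=10.2679 continue | (k=4,j=4): S=184.4790, K−S=0.0000, hold=1.5592 ⇒ V=1.5592 continue  boundary S*=74.4994
step 3: (k=3,j=0): S=64.0502, K−S=66.1398, hold=64.4377 ⇒ V=66.1398 exercise | (k=3,j=1): S=86.6533, K−S=43.5367, hold=42.3083 ⇒ V=43.5367 exercise | (k=3,j=2): S=117.2330, K−S=12.9570, hold=19.9350 ⇒ V=19.9350 continue | (k=3,j=3): S=158.6041, K−S=0.0000, hold=5.8350 ⇒ V=5.8350 continue  boundary S*=86.6533
step 2: (k=2,j=0): S=74.4994, K−S=55.6906, hold=54.0338 ⇒ V=55.6906 exercise | (k=2,j=1): S=100.7900, K−S=29.4000, hold=31.2841 ⇒ V=31.2841 continue | (k=2,j=2): S=136.3585, K−S=0.0000, hold=12.7075 ⇒ V=12.7075 continue  boundary S*=74.4994
step 1: (k=1,j=0): S=86.6533, K−S=43.5367, hold=42.8579 ⇒ V=43.5367 exercise | (k=1,j=1): S=117.2330, K−S=12.9570, hold=21.6855 ⇒ V=21.6855 continue  boundary S*=86.6533
step 0: (k=0,j=0): S=100.7900, K−S=29.4000, hold=32.1437 ⇒ V=32.1437 continue  boundary S*=-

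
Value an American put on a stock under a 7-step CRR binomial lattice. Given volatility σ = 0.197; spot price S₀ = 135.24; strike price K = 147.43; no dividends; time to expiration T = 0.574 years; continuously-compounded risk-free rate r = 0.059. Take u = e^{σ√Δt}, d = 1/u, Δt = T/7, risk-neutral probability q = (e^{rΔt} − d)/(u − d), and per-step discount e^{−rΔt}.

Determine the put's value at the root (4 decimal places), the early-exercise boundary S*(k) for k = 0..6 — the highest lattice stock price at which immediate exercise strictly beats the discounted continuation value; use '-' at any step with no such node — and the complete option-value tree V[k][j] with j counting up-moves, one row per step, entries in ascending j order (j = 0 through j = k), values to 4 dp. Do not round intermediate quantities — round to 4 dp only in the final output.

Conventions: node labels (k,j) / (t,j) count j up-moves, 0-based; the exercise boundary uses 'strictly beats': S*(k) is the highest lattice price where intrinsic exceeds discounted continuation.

Δt=0.08200  u=1.05803  d=0.94515  q=0.52886  discount=0.99517
step 7 (expiry): payoffs max(K−S,0) = 56.3111 45.4283 33.2456 19.6080 4.3415 0.0000 0.0000 0.0000
step 6: (k=6,j=0): S=96.4069, K−S=51.0231, hold=50.3116 ⇒ V=51.0231 exercise | (k=6,j=1): S=107.9213, K−S=39.5087, hold=38.7972 ⇒ V=39.5087 exercise | (k=6,j=2): S=120.8109, K−S=26.6191, hold=25.9076 ⇒ V=26.6191 exercise | (k=6,j=3): S=135.2400, K−S=12.1900, hold=11.4785 ⇒ V=12.1900 exercise | (k=6,j=4): S=151.3924, K−S=0.0000, hold=2.0356 ⇒ V=2.0356 continue | (k=6,j=5): S=169.4741, K−S=0.0000, hold=0.0000 ⇒ V=0.0000 continue | (k=6,j=6): S=189.7153, K−S=0.0000, hold=0.0000 ⇒ V=0.0000 continue  boundary S*=135.2400
step 5: (k=5,j=0): S=102.0017, K−S=45.4283, hold=44.7167 ⇒ V=45.4283 exercise | (k=5,j=1): S=114.1844, K−S=33.2456, hold=32.5341 ⇒ V=33.2456 exercise | (k=5,j=2): S=127.8220, K−S=19.6080, hold=18.8964 ⇒ V=19.6080 exercise | (k=5,j=3): S=143.0885, K−S=4.3415, hold=6.7868 ⇒ V=6.7868 continue | (k=5,j=4): S=160.1783, K−S=0.0000, hold=0.9544 ⇒ V=0.9544 continue | (k=5,j=5): S=179.3093, K−S=0.0000, hold=0.0000 ⇒ V=0.0000 continue  boundary S*=127.8220
step 4: (k=4,j=0): S=107.9213, K−S=39.5087, hold=38.7972 ⇒ V=39.5087 exercise | (k=4,j=1): S=120.8109, K−S=26.6191, hold=25.9076 ⇒ V=26.6191 exercise | (k=4,j=2): S=135.2400, K−S=12.1900, hold=12.7654 ⇒ V=12.7654 continue | (k=4,j=3): S=151.3924, K−S=0.0000, hold=3.6844 ⇒ V=3.6844 continue | (k=4,j=4): S=169.4741, K−S=0.0000, hold=0.4475 ⇒ V=0.4475 continue  boundary S*=120.8109
step 3: (k=3,j=0): S=114.1844, K−S=33.2456, hold=32.5341 ⇒ V=33.2456 exercise | (k=3,j=1): S=127.8220, K−S=19.6080, hold=19.1993 ⇒ V=19.6080 exercise | (k=3,j=2): S=143.0885, K−S=4.3415, hold=7.9244 ⇒ V=7.9244 continue | (k=3,j=3): S=160.1783, K−S=0.0000, hold=1.9630 ⇒ V=1.9630 continue  boundary S*=127.8220
step 2: (k=2,j=0): S=120.8109, K−S=26.6191, hold=25.9076 ⇒ V=26.6191 exercise | (k=2,j=1): S=135.2400, K−S=12.1900, hold=13.3642 ⇒ V=13.3642 continue | (k=2,j=2): S=151.3924, K−S=0.0000, hold=4.7486 ⇒ V=4.7486 continue  boundary S*=120.8109
step 1: (k=1,j=0): S=127.8220, K−S=19.6080, hold=19.5144 ⇒ V=19.6080 exercise | (k=1,j=1): S=143.0885, K−S=4.3415, hold=8.7652 ⇒ V=8.7652 continue  boundary S*=127.8220
step 0: (k=0,j=0): S=135.2400, K−S=12.1900, hold=13.8067 ⇒ V=13.8067 continue  boundary S*=-

price = 13.8067
boundary = - 127.8220 120.8109 127.8220 120.8109 127.8220 135.2400
tree:
13.8067
19.6080 8.7652
26.6191 13.3642 4.7486
33.2456 19.6080 7.9244 1.9630
39.5087 26.6191 12.7654 3.6844 0.4475
45.4283 33.2456 19.6080 6.7868 0.9544 0.0000
51.0231 39.5087 26.6191 12.1900 2.0356 0.0000 0.0000
56.3111 45.4283 33.2456 19.6080 4.3415 0.0000 0.0000 0.0000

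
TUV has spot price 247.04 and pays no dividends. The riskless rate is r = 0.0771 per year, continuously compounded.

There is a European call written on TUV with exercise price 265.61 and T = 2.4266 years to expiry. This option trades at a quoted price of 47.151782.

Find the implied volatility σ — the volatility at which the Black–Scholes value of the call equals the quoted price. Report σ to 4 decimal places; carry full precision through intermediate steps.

sigma = 0.2218

At σ = 0.2218 the Black–Scholes value reproduces the quote:
σ√T = 0.2218·√2.4266 = 0.345510
d₁ = (ln(S/K) + (r+σ²/2)T) / (σ√T) = (ln(247.04/265.61) + (0.0771+0.2218²/2)·2.4266) / 0.345510 = (-0.072479 + 0.246779) / 0.345510 = 0.504473
d₂ = d₁ − σ√T = 0.504473 − 0.345510 = 0.158963
e^{−rT} = 0.829368
N(d₁) = 0.693036,  N(d₂) = 0.563151
V = S·N(d₁) − K·e^{−rT}·N(d₂) = 171.207529 − 124.055748 = 47.151782 (the quoted price), and the Black–Scholes price is strictly increasing in σ, so σ is unique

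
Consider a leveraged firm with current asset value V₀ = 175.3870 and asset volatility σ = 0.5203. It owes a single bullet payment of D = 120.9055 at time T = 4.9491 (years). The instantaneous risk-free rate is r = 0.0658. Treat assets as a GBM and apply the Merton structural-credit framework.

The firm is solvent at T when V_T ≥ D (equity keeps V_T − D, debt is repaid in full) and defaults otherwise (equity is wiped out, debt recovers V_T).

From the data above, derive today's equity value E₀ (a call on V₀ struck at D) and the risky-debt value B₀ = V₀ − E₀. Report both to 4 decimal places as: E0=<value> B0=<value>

E0=110.0817 B0=65.3053

Work the structural quantities from V₀ = 175.3870 against face 120.9055:
d₁ = [ln(V₀/D) + (r + σ²/2)T] / (σ√T)
   = [ln(175.3870/120.9055) + (0.0658 + 0.5·0.5203²)·4.9491] / (0.5203·√4.9491)
   = [0.371986 + 0.995541] / 1.157489 = 1.181460
d₂ = d₁ − σ√T = 1.181460 − 1.157489 = 0.023971
N(d₁) = 0.881290,  N(d₂) = 0.509562,  e^(−rT) = 0.722057
E₀ = V₀·N(d₁) − D·e^(−rT)·N(d₂)
   = 175.3870·0.881290 − 120.9055·0.722057·0.509562 = 110.081682
B₀ = V₀ − E₀ = 175.3870 − 110.081682 = 65.305318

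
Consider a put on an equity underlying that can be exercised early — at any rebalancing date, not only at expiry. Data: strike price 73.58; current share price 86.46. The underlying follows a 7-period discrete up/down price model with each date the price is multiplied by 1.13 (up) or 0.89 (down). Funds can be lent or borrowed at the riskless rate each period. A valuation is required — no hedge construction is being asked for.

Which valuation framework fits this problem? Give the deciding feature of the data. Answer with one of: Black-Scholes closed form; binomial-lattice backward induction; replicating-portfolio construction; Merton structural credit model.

Key observation: an American put (K = 73.58, S₀ = 86.46) on a 7-date tree has no closed form — the optimal stopping decision is embedded and must be resolved recursively from expiry.

framework: binomial-lattice backward induction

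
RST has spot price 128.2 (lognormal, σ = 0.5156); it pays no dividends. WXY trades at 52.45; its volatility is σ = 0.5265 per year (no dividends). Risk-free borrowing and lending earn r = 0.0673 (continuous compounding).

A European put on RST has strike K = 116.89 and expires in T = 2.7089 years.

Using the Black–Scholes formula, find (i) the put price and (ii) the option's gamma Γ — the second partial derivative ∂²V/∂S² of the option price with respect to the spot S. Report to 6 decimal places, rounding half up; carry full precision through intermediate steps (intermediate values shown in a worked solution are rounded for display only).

σ√T = 0.5156·√2.7089 = 0.848612
d₁ = (ln(S/K) + (r+σ²/2)T) / (σ√T) = (ln(128.2/116.89) + (0.0673+0.5156²/2)·2.7089) / 0.848612 = (0.092358 + 0.542381) / 0.848612 = 0.747972
d₂ = d₁ − σ√T = 0.747972 − 0.848612 = -0.100640
e^{−rT} = 0.833344
N(−d₁) = 0.227238,  N(−d₂) = 0.540082
Put price V = K·e^{−rT}·N(−d₂) − S·N(−d₁) = 52.609137 − 29.131961 = 23.477176
φ(d₁) = (1/√(2π))·e^{−d₁²/2} = 0.301595
Γ = φ(d₁) / (S·σ·√T) = 0.002772

price = 23.477176
Γ = 0.002772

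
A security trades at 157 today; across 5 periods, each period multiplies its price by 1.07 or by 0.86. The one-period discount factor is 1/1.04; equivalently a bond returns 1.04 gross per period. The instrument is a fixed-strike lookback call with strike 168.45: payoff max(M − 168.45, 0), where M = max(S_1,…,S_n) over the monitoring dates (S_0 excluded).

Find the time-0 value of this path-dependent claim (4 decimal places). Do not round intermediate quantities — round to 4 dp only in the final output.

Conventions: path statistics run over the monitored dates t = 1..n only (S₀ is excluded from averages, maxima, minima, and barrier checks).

Set p* = 0.8571 (from d < R < u); the path-dependent value is the discounted p*-expectation over all price paths.
Enumerate all 2^5 = 32 price paths (U = up ×1.07, D = down ×0.86); each path with k up-moves has probability p*^k·(1−p*)^(5−k).
DDDDD: M=135.0200, payoff=0.0000, prob=0.000059
UDDDD: M=167.9900, payoff=0.0000, prob=0.000357
DUDDD: M=144.4714, payoff=0.0000, prob=0.000357
UUDDD: M=179.7493, payoff=11.2993, prob=0.002142
DDUDD: M=135.0200, payoff=0.0000, prob=0.000357
UDUDD: M=167.9900, payoff=0.0000, prob=0.002142
DUUDD: M=154.5844, payoff=0.0000, prob=0.002142
UUUDD: M=192.3318, payoff=23.8818, prob=0.012852
DDDUD: M=135.0200, payoff=0.0000, prob=0.000357
UDDUD: M=167.9900, payoff=0.0000, prob=0.002142
DUDUD: M=144.4714, payoff=0.0000, prob=0.002142
UUDUD: M=179.7493, payoff=11.2993, prob=0.012852
DDUUD: M=135.0200, payoff=0.0000, prob=0.002142
UDUUD: M=167.9900, payoff=0.0000, prob=0.012852
DUUUD: M=165.4053, payoff=0.0000, prob=0.012852
UUUUD: M=205.7950, payoff=37.3450, prob=0.077111
DDDDU: M=135.0200, payoff=0.0000, prob=0.000357
UDDDU: M=167.9900, payoff=0.0000, prob=0.002142
DUDDU: M=144.4714, payoff=0.0000, prob=0.002142
UUDDU: M=179.7493, payoff=11.2993, prob=0.012852
DDUDU: M=135.0200, payoff=0.0000, prob=0.002142
UDUDU: M=167.9900, payoff=0.0000, prob=0.012852
DUUDU: M=154.5844, payoff=0.0000, prob=0.012852
UUUDU: M=192.3318, payoff=23.8818, prob=0.077111
DDDUU: M=135.0200, payoff=0.0000, prob=0.002142
UDDUU: M=167.9900, payoff=0.0000, prob=0.012852
DUDUU: M=144.4714, payoff=0.0000, prob=0.012852
UUDUU: M=179.7493, payoff=11.2993, prob=0.077111
DDUUU: M=142.2486, payoff=0.0000, prob=0.012852
UDUUU: M=176.9837, payoff=8.5337, prob=0.077111
DUUUU: M=176.9837, payoff=8.5337, prob=0.077111
UUUUU: M=220.2006, payoff=51.7506, prob=0.462664
Price = Σ prob·payoff / R^5 = 31.473338 / 1.216653 = 25.8688

price = 25.8688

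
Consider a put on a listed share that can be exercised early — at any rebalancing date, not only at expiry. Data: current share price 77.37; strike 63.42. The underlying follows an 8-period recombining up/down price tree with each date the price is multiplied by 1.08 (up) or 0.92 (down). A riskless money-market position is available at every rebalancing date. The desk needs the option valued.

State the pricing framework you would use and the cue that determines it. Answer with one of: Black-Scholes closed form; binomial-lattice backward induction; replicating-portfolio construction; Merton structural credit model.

Key observation: an American put (K = 63.42, S₀ = 77.37) on a 8-date tree has no closed form — the optimal stopping decision is embedded and must be resolved recursively from expiry.

framework: binomial-lattice backward induction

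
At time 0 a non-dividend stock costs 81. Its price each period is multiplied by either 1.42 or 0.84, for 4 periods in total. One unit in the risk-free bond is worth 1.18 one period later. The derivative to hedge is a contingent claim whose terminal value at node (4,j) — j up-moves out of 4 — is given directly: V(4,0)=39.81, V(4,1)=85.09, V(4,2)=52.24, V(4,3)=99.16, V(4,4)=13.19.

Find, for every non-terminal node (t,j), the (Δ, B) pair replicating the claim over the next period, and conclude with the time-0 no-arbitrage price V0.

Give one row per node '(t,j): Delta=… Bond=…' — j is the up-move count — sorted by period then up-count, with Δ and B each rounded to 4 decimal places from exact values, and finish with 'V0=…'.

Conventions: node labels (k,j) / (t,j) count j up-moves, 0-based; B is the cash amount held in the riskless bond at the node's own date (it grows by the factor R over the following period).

Risk-neutral probability p* = (R−d)/(u−d) = (1.18−0.84)/(1.42−0.84) = 0.5862.
Expiry values: V(4,0)=39.8100, V(4,1)=85.0900, V(4,2)=52.2400, V(4,3)=99.1600, V(4,4)=13.1900
  t=3,j=0: stock 48.0090 → up 68.1728 (V=85.0900), down 40.3276 (V=39.8100). Price 56.2317; hedge Δ=1.6261, bond B=-21.8372.
  t=3,j=1: stock 81.1581 → up 115.2445 (V=52.2400), down 68.1728 (V=85.0900). Price 55.7908; hedge Δ=-0.6979, bond B=112.4287.
  t=3,j=2: stock 137.1959 → up 194.8181 (V=99.1600), down 115.2445 (V=52.2400). Price 67.5804; hedge Δ=0.5896, bond B=-13.3162.
  t=3,j=3: stock 231.9263 → up 329.3354 (V=13.1900), down 194.8181 (V=99.1600). Price 41.3252; hedge Δ=-0.6391, bond B=189.5494.
  t=2,j=0: stock 57.1536 → up 81.1581 (V=55.7908), down 48.0090 (V=56.2317). Price 47.4349; hedge Δ=-0.0133, bond B=48.1952.
  t=2,j=1: stock 96.6168 → up 137.1959 (V=67.5804), down 81.1581 (V=55.7908). Price 53.1372; hedge Δ=0.2104, bond B=32.8103.
  t=2,j=2: stock 163.3284 → up 231.9263 (V=41.3252), down 137.1959 (V=67.5804). Price 44.2283; hedge Δ=-0.2772, bond B=89.4958.
  t=1,j=0: stock 68.0400 → up 96.6168 (V=53.1372), down 57.1536 (V=47.4349). Price 43.0319; hedge Δ=0.1445, bond B=33.2004.
  t=1,j=1: stock 115.0200 → up 163.3284 (V=44.2283), down 96.6168 (V=53.1372). Price 40.6057; hedge Δ=-0.1335, bond B=55.9659.
  t=0,j=0: stock 81.0000 → up 115.0200 (V=40.6057), down 68.0400 (V=43.0319). Price 35.2624; hedge Δ=-0.0516, bond B=39.4455.
Check: Δ(0,0)·S0 + B(0,0) = 35.2624 = V0.

(0,0): Delta=-0.0516 Bond=39.4455
(1,0): Delta=0.1445 Bond=33.2004
(1,1): Delta=-0.1335 Bond=55.9659
(2,0): Delta=-0.0133 Bond=48.1952
(2,1): Delta=0.2104 Bond=32.8103
(2,2): Delta=-0.2772 Bond=89.4958
(3,0): Delta=1.6261 Bond=-21.8372
(3,1): Delta=-0.6979 Bond=112.4287
(3,2): Delta=0.5896 Bond=-13.3162
(3,3): Delta=-0.6391 Bond=189.5494
V0=35.2624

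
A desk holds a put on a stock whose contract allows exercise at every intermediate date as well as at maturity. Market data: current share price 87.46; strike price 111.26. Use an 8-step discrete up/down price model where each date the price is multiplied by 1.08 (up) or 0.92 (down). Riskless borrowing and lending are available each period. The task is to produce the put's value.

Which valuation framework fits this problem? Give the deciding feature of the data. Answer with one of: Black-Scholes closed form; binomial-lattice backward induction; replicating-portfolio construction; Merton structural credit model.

Key observation: the put (strike 111.26 on spot 87.46) is American-style on a 8-step discrete price model, so the early-exercise decision at every node requires stepwise backward valuation — a closed form cannot price the exercise right.

framework: binomial-lattice backward induction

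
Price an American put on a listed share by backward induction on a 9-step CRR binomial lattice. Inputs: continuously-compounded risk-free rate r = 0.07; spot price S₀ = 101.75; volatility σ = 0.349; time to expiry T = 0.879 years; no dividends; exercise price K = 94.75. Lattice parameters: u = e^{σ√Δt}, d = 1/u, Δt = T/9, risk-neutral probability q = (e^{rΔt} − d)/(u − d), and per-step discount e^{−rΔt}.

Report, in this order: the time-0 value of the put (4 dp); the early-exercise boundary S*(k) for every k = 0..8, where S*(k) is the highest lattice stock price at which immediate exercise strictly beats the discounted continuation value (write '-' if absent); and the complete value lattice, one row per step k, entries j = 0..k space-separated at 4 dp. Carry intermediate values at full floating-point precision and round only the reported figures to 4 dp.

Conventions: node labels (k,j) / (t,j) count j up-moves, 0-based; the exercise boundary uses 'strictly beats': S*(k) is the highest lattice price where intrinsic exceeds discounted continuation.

params: Δt=0.09767 u=1.11524 d=0.89667 q=0.50415 e^(-rΔt)=0.99319
t_9 payoffs: 56.6237 47.3302 35.7712 21.3948 3.5139 0.0000 0.0000 0.0000 0.0000 0.0000
t_8: node(8,0) S=42.5199 payoff=52.2301 vs cont=51.5845 → 52.2301 [stop]  node(8,1) S=52.8844 payoff=41.8656 vs cont=41.2200 → 41.8656 [stop]  node(8,2) S=65.7754 payoff=28.9746 vs cont=28.3291 → 28.9746 [stop]  node(8,3) S=81.8086 payoff=12.9414 vs cont=12.2958 → 12.9414 [stop]  node(8,4) S=101.7500 payoff=0.0000 vs cont=1.7305 → 1.7305 [wait]  node(8,5) S=126.5523 payoff=0.0000 vs cont=0.0000 → 0.0000 [wait]  node(8,6) S=157.4003 payoff=0.0000 vs cont=0.0000 → 0.0000 [wait]  node(8,7) S=195.7677 payoff=0.0000 vs cont=0.0000 → 0.0000 [wait]  node(8,8) S=243.4874 payoff=0.0000 vs cont=0.0000 → 0.0000 [wait]  ⇒ S*(8)=81.8086
t_7: node(7,0) S=47.4198 payoff=47.3302 vs cont=46.6846 → 47.3302 [stop]  node(7,1) S=58.9788 payoff=35.7712 vs cont=35.1257 → 35.7712 [stop]  node(7,2) S=73.3552 payoff=21.3948 vs cont=20.7492 → 21.3948 [stop]  node(7,3) S=91.2361 payoff=3.5139 vs cont=7.2398 → 7.2398 [wait]  node(7,4) S=113.4755 payoff=0.0000 vs cont=0.8522 → 0.8522 [wait]  node(7,5) S=141.1360 payoff=0.0000 vs cont=0.0000 → 0.0000 [wait]  node(7,6) S=175.5389 payoff=0.0000 vs cont=0.0000 → 0.0000 [wait]  node(7,7) S=218.3277 payoff=0.0000 vs cont=0.0000 → 0.0000 [wait]  ⇒ S*(7)=73.3552
t_6: node(6,0) S=52.8844 payoff=41.8656 vs cont=41.2200 → 41.8656 [stop]  node(6,1) S=65.7754 payoff=28.9746 vs cont=28.3291 → 28.9746 [stop]  node(6,2) S=81.8086 payoff=12.9414 vs cont=14.1615 → 14.1615 [wait]  node(6,3) S=101.7500 payoff=0.0000 vs cont=3.9922 → 3.9922 [wait]  node(6,4) S=126.5523 payoff=0.0000 vs cont=0.4197 → 0.4197 [wait]  node(6,5) S=157.4003 payoff=0.0000 vs cont=0.0000 → 0.0000 [wait]  node(6,6) S=195.7677 payoff=0.0000 vs cont=0.0000 → 0.0000 [wait]  ⇒ S*(6)=65.7754
t_5: node(5,0) S=58.9788 payoff=35.7712 vs cont=35.1257 → 35.7712 [stop]  node(5,1) S=73.3552 payoff=21.3948 vs cont=21.3601 → 21.3948 [stop]  node(5,2) S=91.2361 payoff=3.5139 vs cont=8.9731 → 8.9731 [wait]  node(5,3) S=113.4755 payoff=0.0000 vs cont=2.1762 → 2.1762 [wait]  node(5,4) S=141.1360 payoff=0.0000 vs cont=0.2067 → 0.2067 [wait]  node(5,5) S=175.5389 payoff=0.0000 vs cont=0.0000 → 0.0000 [wait]  ⇒ S*(5)=73.3552
t_4: node(4,0) S=65.7754 payoff=28.9746 vs cont=28.3291 → 28.9746 [stop]  node(4,1) S=81.8086 payoff=12.9414 vs cont=15.0293 → 15.0293 [wait]  node(4,2) S=101.7500 payoff=0.0000 vs cont=5.5087 → 5.5087 [wait]  node(4,3) S=126.5523 payoff=0.0000 vs cont=1.1752 → 1.1752 [wait]  node(4,4) S=157.4003 payoff=0.0000 vs cont=0.1018 → 0.1018 [wait]  ⇒ S*(4)=65.7754
t_3: node(3,0) S=73.3552 payoff=21.3948 vs cont=21.7946 → 21.7946 [wait]  node(3,1) S=91.2361 payoff=3.5139 vs cont=10.1598 → 10.1598 [wait]  node(3,2) S=113.4755 payoff=0.0000 vs cont=3.3013 → 3.3013 [wait]  node(3,3) S=141.1360 payoff=0.0000 vs cont=0.6297 → 0.6297 [wait]  ⇒ S*(3)=-
t_2: node(2,0) S=81.8086 payoff=12.9414 vs cont=15.8205 → 15.8205 [wait]  node(2,1) S=101.7500 payoff=0.0000 vs cont=6.6565 → 6.6565 [wait]  node(2,2) S=126.5523 payoff=0.0000 vs cont=1.9411 → 1.9411 [wait]  ⇒ S*(2)=-
t_1: node(1,0) S=91.2361 payoff=3.5139 vs cont=11.1242 → 11.1242 [wait]  node(1,1) S=113.4755 payoff=0.0000 vs cont=4.2501 → 4.2501 [wait]  ⇒ S*(1)=-
t_0: node(0,0) S=101.7500 payoff=0.0000 vs cont=7.6064 → 7.6064 [wait]  ⇒ S*(0)=-

price = 7.6064
boundary = - - - - 65.7754 73.3552 65.7754 73.3552 81.8086
tree:
7.6064
11.1242 4.2501
15.8205 6.6565 1.9411
21.7946 10.1598 3.3013 0.6297
28.9746 15.0293 5.5087 1.1752 0.1018
35.7712 21.3948 8.9731 2.1762 0.2067 0.0000
41.8656 28.9746 14.1615 3.9922 0.4197 0.0000 0.0000
47.3302 35.7712 21.3948 7.2398 0.8522 0.0000 0.0000 0.0000
52.2301 41.8656 28.9746 12.9414 1.7305 0.0000 0.0000 0.0000 0.0000
56.6237 47.3302 35.7712 21.3948 3.5139 0.0000 0.0000 0.0000 0.0000 0.0000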